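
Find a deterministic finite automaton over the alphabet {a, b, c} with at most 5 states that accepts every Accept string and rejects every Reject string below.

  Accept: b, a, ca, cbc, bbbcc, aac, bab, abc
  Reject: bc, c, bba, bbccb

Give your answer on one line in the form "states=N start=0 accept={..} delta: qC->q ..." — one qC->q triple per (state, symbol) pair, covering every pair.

states=4 start=0 accept={1,3} delta: 0a->1 0b->1 0c->2 1a->2 1b->3 1c->0 2a->1 2b->3 2c->1 3a->0 3b->0 3c->3

Fold the examples into a partial DFA from state 0: repeatedly fix the first undefined (state, symbol) met by the shortest-then-alphabetical prefix, trying targets in increasing order and rejecting any under which an Accept and a Reject string meet in one state with the same remainder; add a state when all current targets are rejected. Accepting states are where Accept strings end.
a: 0a undefined. 0a->0: no, aac/c meet in 0 with "c" left. Open state 1: 0a->1.
b: 0b undefined. 0b->0: no, a/bba meet in 1. 0b->1: ok.
c: 0c undefined. 0c->0: no, cbc/bc meet in 1 with "c" left. 0c->1: no, b/c meet in 1. Open state 2: 0c->2.
aa: 1a undefined. 1a->0: no, aac/c meet in 2. 1a->1: no, aac/bc meet in 1 with "c" left. 1a->2: ok.
ab: 1b undefined. 1b->0: no, b/bba meet in 1. 1b->1: no, abc/bc meet in 1 with "c" left. 1b->2: no, ca/bba meet in 2 with "a" left. Open state 3: 1b->3.
bc: 1c undefined. 1c->0: ok.
ca: 2a undefined. 2a->0: no, ca/bc meet in 0. 2a->1: ok.
cb: 2b undefined. 2b->0: no, cbc/c meet in 2. 2b->1: no, cbc/bc meet in 0. 2b->2: no, bab/c meet in 2. 2b->3: ok.
aac: 2c undefined. 2c->0: no, aac/bc meet in 0. 2c->1: ok.
abc: 3c undefined. 3c->0: no, cbc/bc meet in 0. 3c->1: no, b/bbccb meet in 1. 3c->2: no, cbc/c meet in 2. 3c->3: ok.
bba: 3a undefined. 3a->0: ok.
bbb: 3b undefined. 3b->0: ok.
All examples now run through 4 states with every (state, symbol) defined. Accept strings end in {1,3}, Reject strings end in {0,2}; accept={1,3}.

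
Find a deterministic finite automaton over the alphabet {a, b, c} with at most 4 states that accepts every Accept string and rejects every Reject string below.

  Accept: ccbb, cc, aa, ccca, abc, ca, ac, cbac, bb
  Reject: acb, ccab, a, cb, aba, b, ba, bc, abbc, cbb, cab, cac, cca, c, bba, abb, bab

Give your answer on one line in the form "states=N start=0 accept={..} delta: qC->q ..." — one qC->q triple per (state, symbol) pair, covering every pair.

states=4 start=0 accept={0} delta: 0a->1 0b->2 0c->1 1a->0 1b->3 1c->0 2a->1 2b->0 2c->1 3a->1 3b->2 3c->0

Grow the machine one transition at a time. Run the examples from 0; the earliest place one falls off (shortest prefix, ties alphabetical) gets sent to the lowest-numbered state that keeps every Accept/Reject pair distinguishable — a pair clashes when both reach the same state with identical unread suffix — and to a fresh state only if none does.
a: 0a undefined. 0a->0: no, aa/a meet in 0. Open state 1: 0a->1.
b: 0b undefined. 0b->0: no, bb/b meet in 0. 0b->1: no, aa/ba meet in 1 with "a" left. Open state 2: 0b->2.
c: 0c undefined. 0c->0: no, ccbb/cbb meet in 2 with "b" left. 0c->1: ok.
aa: 1a undefined. 1a->0: ok.
ab: 1b undefined. 1b->0: no, aa/cb meet in 0. 1b->1: no, cc/abbc meet in 1 with "c" left. 1b->2: no, abc/bc meet in 2 with "c" left. Open state 3: 1b->3.
ac: 1c undefined. 1c->0: ok.
ba: 2a undefined. 2a->0: no, cc/ba meet in 0. 2a->1: ok.
bb: 2b undefined. 2b->0: ok.
bc: 2c undefined. 2c->0: no, ccbb/bc meet in 0. 2c->1: ok.
aba: 3a undefined. 3a->0: no, ccbb/aba meet in 0. 3a->1: ok.
abb: 3b undefined. 3b->0: no, ccbb/cbb meet in 0. 3b->1: no, ccbb/abbc meet in 0. 3b->2: ok.
abc: 3c undefined. 3c->0: ok.
All examples now run through 4 states with every (state, symbol) defined. Accept strings end in {0}, Reject strings end in {1,2,3}; accept={0}.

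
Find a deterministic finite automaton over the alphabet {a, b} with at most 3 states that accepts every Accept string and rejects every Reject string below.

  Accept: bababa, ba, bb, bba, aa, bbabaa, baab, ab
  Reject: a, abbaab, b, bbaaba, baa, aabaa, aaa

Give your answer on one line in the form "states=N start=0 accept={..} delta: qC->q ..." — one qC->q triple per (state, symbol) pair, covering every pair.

states=3 start=0 accept={0,2} delta: 0a->1 0b->1 1a->0 1b->2 2a->2 2b->0

State merging on the prefix tree: take the shortest (then alphabetical) example prefix whose next move is undefined and point that move at state 0, else 1, else 2, ...; a target is out if some Accept/Reject pair would then sit in one state with the same input left (inseparable). If every existing state is out, open a new one.
a: 0a undefined. 0a->0: no, aa/a meet in 0. Open state 1: 0a->1.
b: 0b undefined. 0b->0: no, ba/a meet in 1. 0b->1: ok.
aa: 1a undefined. 1a->0: ok.
ab: 1b undefined. 1b->0: no, bababa/abbaab meet in 0. 1b->1: no, bababa/bbaaba meet in 0. Open state 2: 1b->2.
abb: 2b undefined. 2b->0: ok.
bba: 2a undefined. 2a->0: no, bababa/bbaaba meet in 0. 2a->1: no, bababa/bbaaba meet in 0. 2a->2: ok.
All examples now run through 3 states with every (state, symbol) defined. Accept strings end in {0,2}, Reject strings end in {1}; accept={0,2}.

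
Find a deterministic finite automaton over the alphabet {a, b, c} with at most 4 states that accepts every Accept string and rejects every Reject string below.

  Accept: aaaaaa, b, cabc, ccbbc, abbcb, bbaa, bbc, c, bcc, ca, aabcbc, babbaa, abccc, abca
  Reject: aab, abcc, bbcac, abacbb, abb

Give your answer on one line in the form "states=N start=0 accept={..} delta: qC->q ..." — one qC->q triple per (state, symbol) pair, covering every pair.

State merging on the prefix tree: take the shortest (then alphabetical) example prefix whose next move is undefined and point that move at state 0, else 1, else 2, ...; a target is out if some Accept/Reject pair would then sit in one state with the same input left (inseparable). If every existing state is out, open a new one.
a: 0a undefined. 0a->0: no, b/aab meet in 0 with "b" left. Open state 1: 0a->1.
b: 0b undefined. 0b->0: ok.
c: 0c undefined. 0c->0: ok.
aa: 1a undefined. 1a->0: no, aaaaaa/aab meet in 0. 1a->1: ok.
ab: 1b undefined. 1b->0: no, b/aab meet in 0. 1b->1: no, aaaaaa/aab meet in 1. Open state 2: 1b->2.
aba: 2a undefined. 2a->0: no, b/abacbb meet in 0. 2a->1: ok.
abb: 2b undefined. 2b->0: no, b/abb meet in 0. 2b->1: no, aaaaaa/abb meet in 1. 2b->2: ok.
abc: 2c undefined. 2c->0: no, b/abcc meet in 0. 2c->1: no, abbcb/aab meet in 2. 2c->2: no, cabc/aab meet in 2. Open state 3: 2c->3.
abac: 1c undefined. 1c->0: no, b/bbcac meet in 0. 1c->1: no, aaaaaa/bbcac meet in 1. 1c->2: ok.
abca: 3a undefined. 3a->0: ok.
abcc: 3c undefined. 3c->0: no, b/abcc meet in 0. 3c->1: no, aaaaaa/abcc meet in 1. 3c->2: ok.
aabcb: 3b undefined. 3b->0: ok.
All examples now run through 4 states with every (state, symbol) defined. Accept strings end in {0,1,3}, Reject strings end in {2}; accept={0,1,3}.

states=4 start=0 accept={0,1,3} delta: 0a->1 0b->0 0c->0 1a->1 1b->2 1c->2 2a->1 2b->2 2c->3 3a->0 3b->0 3c->2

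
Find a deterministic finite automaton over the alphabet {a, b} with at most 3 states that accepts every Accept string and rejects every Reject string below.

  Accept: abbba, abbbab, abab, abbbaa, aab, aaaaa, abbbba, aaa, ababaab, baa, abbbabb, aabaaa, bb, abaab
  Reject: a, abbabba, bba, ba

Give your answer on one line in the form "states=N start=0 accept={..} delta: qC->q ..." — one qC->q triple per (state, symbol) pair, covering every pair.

State merging on the prefix tree: take the shortest (then alphabetical) example prefix whose next move is undefined and point that move at state 0, else 1, else 2, ...; a target is out if some Accept/Reject pair would then sit in one state with the same input left (inseparable). If every existing state is out, open a new one.
a: 0a undefined. 0a->0: no, aaaaa/a meet in 0. Open state 1: 0a->1.
b: 0b undefined. 0b->0: ok.
aa: 1a undefined. 1a->0: no, aaaaa/a meet in 1. 1a->1: no, aaaaa/a meet in 1. Open state 2: 1a->2.
ab: 1b undefined. 1b->0: no, abbba/a meet in 1. 1b->1: ok.
aaa: 2a undefined. 2a->0: ok.
aab: 2b undefined. 2b->0: ok.
All examples now run through 3 states with every (state, symbol) defined. Accept strings end in {0,2}, Reject strings end in {1}; accept={0,2}.

states=3 start=0 accept={0,2} delta: 0a->1 0b->0 1a->2 1b->1 2a->0 2b->0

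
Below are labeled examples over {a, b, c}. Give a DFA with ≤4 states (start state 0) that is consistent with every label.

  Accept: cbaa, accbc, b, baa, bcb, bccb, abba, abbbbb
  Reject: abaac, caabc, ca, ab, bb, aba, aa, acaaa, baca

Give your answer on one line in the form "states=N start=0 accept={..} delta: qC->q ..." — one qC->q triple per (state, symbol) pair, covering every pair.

State merging on the prefix tree: take the shortest (then alphabetical) example prefix whose next move is undefined and point that move at state 0, else 1, else 2, ...; a target is out if some Accept/Reject pair would then sit in one state with the same input left (inseparable). If every existing state is out, open a new one.
a: 0a undefined. 0a->0: no, b/ab meet in 0 with "b" left. Open state 1: 0a->1.
b: 0b undefined. 0b->0: no, b/bb meet in 0. 0b->1: ok.
c: 0c undefined. 0c->0: no, b/ca meet in 1. 0c->1: ok.
aa: 1a undefined. 1a->0: ok.
ab: 1b undefined. 1b->0: no, cbaa/ca meet in 0. 1b->1: no, cbaa/ab meet in 1. Open state 2: 1b->2.
ac: 1c undefined. 1c->0: no, accbc/caabc meet in 2 with "c" left. 1c->1: no, accbc/caabc meet in 2 with "c" left. 1c->2: ok.
aba: 2a undefined. 2a->0: ok.
abb: 2b undefined. 2b->0: no, bcb/ca meet in 0. 2b->1: no, abba/ca meet in 0. 2b->2: no, bcb/abaac meet in 2. Open state 3: 2b->3.
acc: 2c undefined. 2c->0: no, accbc/abaac meet in 2. 2c->1: no, cbaa/caabc meet in 1. 2c->2: ok.
abba: 3a undefined. 3a->0: no, abba/ca meet in 0. 3a->1: ok.
abbb: 3b undefined. 3b->0: no, abbbbb/abaac meet in 2. 3b->1: ok.
accbc: 3c undefined. 3c->0: no, accbc/ca meet in 0. 3c->1: ok.
All examples now run through 4 states with every (state, symbol) defined. Accept strings end in {1,3}, Reject strings end in {0,2}; accept={1,3}.

states=4 start=0 accept={1,3} delta: 0a->1 0b->1 0c->1 1a->0 1b->2 1c->2 2a->0 2b->3 2c->2 3a->1 3b->1 3c->1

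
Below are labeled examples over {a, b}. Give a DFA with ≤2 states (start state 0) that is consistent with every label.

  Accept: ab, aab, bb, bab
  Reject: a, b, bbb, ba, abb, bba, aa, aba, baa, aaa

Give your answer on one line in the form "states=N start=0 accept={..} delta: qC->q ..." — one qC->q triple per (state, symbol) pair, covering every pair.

State merging on the prefix tree: take the shortest (then alphabetical) example prefix whose next move is undefined and point that move at state 0, else 1, else 2, ...; a target is out if some Accept/Reject pair would then sit in one state with the same input left (inseparable). If every existing state is out, open a new one.
a: 0a undefined. 0a->0: no, ab/b meet in 0 with "b" left. Open state 1: 0a->1.
b: 0b undefined. 0b->0: no, bb/b meet in 0. 0b->1: ok.
aa: 1a undefined. 1a->0: no, aab/a meet in 1. 1a->1: ok.
ab: 1b undefined. 1b->0: ok.
All examples now run through 2 states with every (state, symbol) defined. Accept strings end in {0}, Reject strings end in {1}; accept={0}.

states=2 start=0 accept={0} delta: 0a->1 0b->1 1a->1 1b->0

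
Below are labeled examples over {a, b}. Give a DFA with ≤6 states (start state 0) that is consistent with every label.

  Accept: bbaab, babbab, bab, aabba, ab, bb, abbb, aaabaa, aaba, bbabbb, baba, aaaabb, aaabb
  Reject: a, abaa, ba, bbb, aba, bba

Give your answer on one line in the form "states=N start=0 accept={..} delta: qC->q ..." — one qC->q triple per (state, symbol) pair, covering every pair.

Fold the examples into a partial DFA from state 0: repeatedly fix the first undefined (state, symbol) met by the shortest-then-alphabetical prefix, trying targets in increasing order and rejecting any under which an Accept and a Reject string meet in one state with the same remainder; add a state when all current targets are rejected. Accepting states are where Accept strings end.
a: 0a undefined. 0a->0: no, aabba/bba meet in 0 with "bba" left. Open state 1: 0a->1.
b: 0b undefined. 0b->0: no, bb/bbb meet in 0. 0b->1: ok.
aa: 1a undefined. 1a->0: no, bab/a meet in 1. 1a->1: no, aaabaa/abaa meet in 1 with "baa" left. Open state 2: 1a->2.
ab: 1b undefined. 1b->0: ok.
aaa: 2a undefined. 2a->0: no, aaaabb/a meet in 1. 2a->1: no, aaabaa/abaa meet in 2. 2a->2: ok.
aab: 2b undefined. 2b->0: no, aabba/abaa meet in 2. 2b->1: no, bbaab/a meet in 1. 2b->2: no, bbaab/abaa meet in 2. Open state 3: 2b->3.
aaba: 3a undefined. 3a->0: no, aaabaa/a meet in 1. 3a->1: no, aaabaa/abaa meet in 2. 3a->2: no, aaabaa/abaa meet in 2. 3a->3: ok.
aabb: 3b undefined. 3b->0: no, aabba/a meet in 1. 3b->1: no, aabba/abaa meet in 2. 3b->2: no, aabba/abaa meet in 2. 3b->3: ok.
All examples now run through 4 states with every (state, symbol) defined. Accept strings end in {0,3}, Reject strings end in {1,2}; accept={0,3}.

states=4 start=0 accept={0,3} delta: 0a->1 0b->1 1a->2 1b->0 2a->2 2b->3 3a->3 3b->3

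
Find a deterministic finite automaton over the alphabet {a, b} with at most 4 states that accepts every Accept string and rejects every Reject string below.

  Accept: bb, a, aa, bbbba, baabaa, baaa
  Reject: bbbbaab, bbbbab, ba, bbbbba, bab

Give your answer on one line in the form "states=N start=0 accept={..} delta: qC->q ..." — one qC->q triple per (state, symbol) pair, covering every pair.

Grow the machine one transition at a time. Run the examples from 0; the earliest place one falls off (shortest prefix, ties alphabetical) gets sent to the lowest-numbered state that keeps every Accept/Reject pair distinguishable — a pair clashes when both reach the same state with identical unread suffix — and to a fresh state only if none does.
a: 0a undefined. 0a->0: ok.
b: 0b undefined. 0b->0: no, bb/bbbbaab meet in 0. Open state 1: 0b->1.
ba: 1a undefined. 1a->0: no, a/ba meet in 0. 1a->1: no, bb/bab meet in 1 with "b" left. Open state 2: 1a->2.
bb: 1b undefined. 1b->0: ok.
baa: 2a undefined. 2a->0: ok.
bab: 2b undefined. 2b->0: no, bb/bab meet in 0. 2b->1: ok.
All examples now run through 3 states with every (state, symbol) defined. Accept strings end in {0}, Reject strings end in {1,2}; accept={0}.

states=3 start=0 accept={0} delta: 0a->0 0b->1 1a->2 1b->0 2a->0 2b->1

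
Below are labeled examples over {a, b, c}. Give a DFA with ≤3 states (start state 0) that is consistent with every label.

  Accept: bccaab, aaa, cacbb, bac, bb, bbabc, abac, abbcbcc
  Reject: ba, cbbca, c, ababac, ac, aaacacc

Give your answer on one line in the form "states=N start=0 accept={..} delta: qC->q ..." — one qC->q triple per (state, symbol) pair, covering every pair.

states=3 start=0 accept={0,2} delta: 0a->0 0b->1 0c->1 1a->1 1b->0 1c->2 2a->1 2b->1 2c->1

Grow the machine one transition at a time. Run the examples from 0; the earliest place one falls off (shortest prefix, ties alphabetical) gets sent to the lowest-numbered state that keeps every Accept/Reject pair distinguishable — a pair clashes when both reach the same state with identical unread suffix — and to a fresh state only if none does.
a: 0a undefined. 0a->0: ok.
b: 0b undefined. 0b->0: no, aaa/ba meet in 0. Open state 1: 0b->1.
c: 0c undefined. 0c->0: no, aaa/c meet in 0. 0c->1: ok.
ba: 1a undefined. 1a->0: no, aaa/ba meet in 0. 1a->1: ok.
bb: 1b undefined. 1b->0: ok.
bc: 1c undefined. 1c->0: no, bccaab/cbbca meet in 0. 1c->1: no, cacbb/ba meet in 1. Open state 2: 1c->2.
bcc: 2c undefined. 2c->0: no, bccaab/ba meet in 1. 2c->1: ok.
cacb: 2b undefined. 2b->0: no, cacbb/ba meet in 1. 2b->1: ok.
cbbca: 2a undefined. 2a->0: no, bccaab/cbbca meet in 0. 2a->1: ok.
All examples now run through 3 states with every (state, symbol) defined. Accept strings end in {0,2}, Reject strings end in {1}; accept={0,2}.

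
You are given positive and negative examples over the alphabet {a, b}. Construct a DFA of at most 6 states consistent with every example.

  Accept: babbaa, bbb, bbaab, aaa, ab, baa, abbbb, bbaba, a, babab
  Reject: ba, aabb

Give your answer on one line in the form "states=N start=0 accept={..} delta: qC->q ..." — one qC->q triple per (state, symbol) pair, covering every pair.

State merging on the prefix tree: take the shortest (then alphabetical) example prefix whose next move is undefined and point that move at state 0, else 1, else 2, ...; a target is out if some Accept/Reject pair would then sit in one state with the same input left (inseparable). If every existing state is out, open a new one.
a: 0a undefined. 0a->0: ok.
b: 0b undefined. 0b->0: no, babbaa/ba meet in 0. Open state 1: 0b->1.
ba: 1a undefined. 1a->0: no, aaa/ba meet in 0. 1a->1: no, ab/ba meet in 1. Open state 2: 1a->2.
bb: 1b undefined. 1b->0: no, aaa/aabb meet in 0. 1b->1: no, bbb/aabb meet in 1. 1b->2: ok.
baa: 2a undefined. 2a->0: no, bbaba/ba meet in 2. 2a->1: ok.
bab: 2b undefined. 2b->0: ok.
All examples now run through 3 states with every (state, symbol) defined. Accept strings end in {0,1}, Reject strings end in {2}; accept={0,1}.

states=3 start=0 accept={0,1} delta: 0a->0 0b->1 1a->2 1b->2 2a->1 2b->0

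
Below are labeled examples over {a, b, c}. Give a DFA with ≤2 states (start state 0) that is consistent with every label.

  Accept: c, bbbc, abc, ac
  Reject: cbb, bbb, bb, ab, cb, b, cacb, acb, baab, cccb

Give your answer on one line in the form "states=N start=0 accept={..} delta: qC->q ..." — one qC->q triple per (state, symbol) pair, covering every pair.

states=2 start=0 accept={1} delta: 0a->0 0b->0 0c->1 1a->0 1b->0 1c->0

State merging on the prefix tree: take the shortest (then alphabetical) example prefix whose next move is undefined and point that move at state 0, else 1, else 2, ...; a target is out if some Accept/Reject pair would then sit in one state with the same input left (inseparable). If every existing state is out, open a new one.
a: 0a undefined. 0a->0: ok.
b: 0b undefined. 0b->0: ok.
c: 0c undefined. 0c->0: no, c/cbb meet in 0. Open state 1: 0c->1.
ca: 1a undefined. 1a->0: ok.
cb: 1b undefined. 1b->0: ok.
cc: 1c undefined. 1c->0: ok.
All examples now run through 2 states with every (state, symbol) defined. Accept strings end in {1}, Reject strings end in {0}; accept={1}.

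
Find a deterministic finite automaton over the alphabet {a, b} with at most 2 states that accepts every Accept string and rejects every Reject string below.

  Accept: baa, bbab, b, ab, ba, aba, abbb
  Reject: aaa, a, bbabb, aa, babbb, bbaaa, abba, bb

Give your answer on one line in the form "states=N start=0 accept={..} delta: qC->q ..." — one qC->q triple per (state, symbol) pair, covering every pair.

states=2 start=0 accept={1} delta: 0a->0 0b->1 1a->1 1b->0

State merging on the prefix tree: take the shortest (then alphabetical) example prefix whose next move is undefined and point that move at state 0, else 1, else 2, ...; a target is out if some Accept/Reject pair would then sit in one state with the same input left (inseparable). If every existing state is out, open a new one.
a: 0a undefined. 0a->0: ok.
b: 0b undefined. 0b->0: no, baa/aaa meet in 0. Open state 1: 0b->1.
ba: 1a undefined. 1a->0: no, baa/aaa meet in 0. 1a->1: ok.
bb: 1b undefined. 1b->0: ok.
All examples now run through 2 states with every (state, symbol) defined. Accept strings end in {1}, Reject strings end in {0}; accept={1}.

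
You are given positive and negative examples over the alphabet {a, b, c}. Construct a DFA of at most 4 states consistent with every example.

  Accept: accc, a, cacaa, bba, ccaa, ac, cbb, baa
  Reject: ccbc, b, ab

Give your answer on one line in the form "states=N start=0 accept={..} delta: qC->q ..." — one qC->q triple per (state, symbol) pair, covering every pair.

states=2 start=0 accept={0} delta: 0a->0 0b->1 0c->0 1a->0 1b->0 1c->1

Grow the machine one transition at a time. Run the examples from 0; the earliest place one falls off (shortest prefix, ties alphabetical) gets sent to the lowest-numbered state that keeps every Accept/Reject pair distinguishable — a pair clashes when both reach the same state with identical unread suffix — and to a fresh state only if none does.
a: 0a undefined. 0a->0: ok.
b: 0b undefined. 0b->0: no, a/b meet in 0. Open state 1: 0b->1.
c: 0c undefined. 0c->0: ok.
ba: 1a undefined. 1a->0: ok.
bb: 1b undefined. 1b->0: ok.
ccbc: 1c undefined. 1c->0: no, accc/ccbc meet in 0. 1c->1: ok.
All examples now run through 2 states with every (state, symbol) defined. Accept strings end in {0}, Reject strings end in {1}; accept={0}.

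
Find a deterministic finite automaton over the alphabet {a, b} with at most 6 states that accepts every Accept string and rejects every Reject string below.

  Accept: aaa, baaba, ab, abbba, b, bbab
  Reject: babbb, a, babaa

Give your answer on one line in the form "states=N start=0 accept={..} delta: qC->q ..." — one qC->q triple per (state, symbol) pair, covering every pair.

states=4 start=0 accept={0,2} delta: 0a->1 0b->0 1a->2 1b->2 2a->0 2b->3 3a->0 3b->1

Fold the examples into a partial DFA from state 0: repeatedly fix the first undefined (state, symbol) met by the shortest-then-alphabetical prefix, trying targets in increasing order and rejecting any under which an Accept and a Reject string meet in one state with the same remainder; add a state when all current targets are rejected. Accepting states are where Accept strings end.
a: 0a undefined. 0a->0: no, aaa/a meet in 0. Open state 1: 0a->1.
b: 0b undefined. 0b->0: ok.
aa: 1a undefined. 1a->0: no, aaa/a meet in 1. 1a->1: no, aaa/a meet in 1. Open state 2: 1a->2.
ab: 1b undefined. 1b->0: no, ab/babbb meet in 0. 1b->1: no, aaa/babaa meet in 2 with "a" left. 1b->2: ok.
aaa: 2a undefined. 2a->0: ok.
abb: 2b undefined. 2b->0: no, aaa/babbb meet in 0. 2b->1: no, baaba/babbb meet in 2. 2b->2: no, ab/babbb meet in 2. Open state 3: 2b->3.
abbb: 3b undefined. 3b->0: no, aaa/babbb meet in 0. 3b->1: ok.
baaba: 3a undefined. 3a->0: ok.
All examples now run through 4 states with every (state, symbol) defined. Accept strings end in {0,2}, Reject strings end in {1}; accept={0,2}.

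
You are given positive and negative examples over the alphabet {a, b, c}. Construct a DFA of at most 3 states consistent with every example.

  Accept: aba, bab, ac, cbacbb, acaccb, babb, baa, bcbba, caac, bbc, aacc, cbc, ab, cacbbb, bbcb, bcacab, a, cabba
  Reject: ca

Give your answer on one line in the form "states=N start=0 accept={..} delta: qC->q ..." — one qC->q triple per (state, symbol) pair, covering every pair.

Grow the machine one transition at a time. Run the examples from 0; the earliest place one falls off (shortest prefix, ties alphabetical) gets sent to the lowest-numbered state that keeps every Accept/Reject pair distinguishable — a pair clashes when both reach the same state with identical unread suffix — and to a fresh state only if none does.
a: 0a undefined. 0a->0: ok.
b: 0b undefined. 0b->0: ok.
c: 0c undefined. 0c->0: no, aba/ca meet in 0. Open state 1: 0c->1.
ca: 1a undefined. 1a->0: no, aba/ca meet in 0. 1a->1: no, ac/ca meet in 1. Open state 2: 1a->2.
cb: 1b undefined. 1b->0: ok.
caa: 2a undefined. 2a->0: ok.
cab: 2b undefined. 2b->0: ok.
cac: 2c undefined. 2c->0: ok.
aacc: 1c undefined. 1c->0: ok.
All examples now run through 3 states with every (state, symbol) defined. Accept strings end in {0,1}, Reject strings end in {2}; accept={0,1}.

states=3 start=0 accept={0,1} delta: 0a->0 0b->0 0c->1 1a->2 1b->0 1c->0 2a->0 2b->0 2c->0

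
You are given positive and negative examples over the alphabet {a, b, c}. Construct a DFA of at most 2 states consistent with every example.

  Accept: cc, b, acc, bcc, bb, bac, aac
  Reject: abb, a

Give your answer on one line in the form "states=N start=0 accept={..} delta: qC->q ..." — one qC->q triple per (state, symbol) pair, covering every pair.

states=2 start=0 accept={0} delta: 0a->1 0b->0 0c->0 1a->0 1b->1 1c->0

Grow the machine one transition at a time. Run the examples from 0; the earliest place one falls off (shortest prefix, ties alphabetical) gets sent to the lowest-numbered state that keeps every Accept/Reject pair distinguishable — a pair clashes when both reach the same state with identical unread suffix — and to a fresh state only if none does.
a: 0a undefined. 0a->0: no, bb/abb meet in 0 with "bb" left. Open state 1: 0a->1.
b: 0b undefined. 0b->0: ok.
c: 0c undefined. 0c->0: ok.
aa: 1a undefined. 1a->0: ok.
ab: 1b undefined. 1b->0: no, cc/abb meet in 0. 1b->1: ok.
ac: 1c undefined. 1c->0: ok.
All examples now run through 2 states with every (state, symbol) defined. Accept strings end in {0}, Reject strings end in {1}; accept={0}.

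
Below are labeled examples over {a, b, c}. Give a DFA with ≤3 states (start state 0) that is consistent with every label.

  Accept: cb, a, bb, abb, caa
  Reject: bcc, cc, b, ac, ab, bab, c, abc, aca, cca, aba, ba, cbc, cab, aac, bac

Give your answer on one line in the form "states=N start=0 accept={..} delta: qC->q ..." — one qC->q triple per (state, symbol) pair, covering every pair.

states=3 start=0 accept={0} delta: 0a->0 0b->1 0c->1 1a->2 1b->0 1c->1 2a->0 2b->1 2c->1

Grow the machine one transition at a time. Run the examples from 0; the earliest place one falls off (shortest prefix, ties alphabetical) gets sent to the lowest-numbered state that keeps every Accept/Reject pair distinguishable — a pair clashes when both reach the same state with identical unread suffix — and to a fresh state only if none does.
a: 0a undefined. 0a->0: ok.
b: 0b undefined. 0b->0: no, a/b meet in 0. Open state 1: 0b->1.
c: 0c undefined. 0c->0: no, cb/b meet in 1. 0c->1: ok.
ba: 1a undefined. 1a->0: no, a/aca meet in 0. 1a->1: no, cb/bab meet in 1 with "b" left. Open state 2: 1a->2.
bb: 1b undefined. 1b->0: ok.
bc: 1c undefined. 1c->0: no, cb/cc meet in 0. 1c->1: ok.
bab: 2b undefined. 2b->0: no, cb/bab meet in 0. 2b->1: ok.
bac: 2c undefined. 2c->0: no, cb/bac meet in 0. 2c->1: ok.
caa: 2a undefined. 2a->0: ok.
All examples now run through 3 states with every (state, symbol) defined. Accept strings end in {0}, Reject strings end in {1,2}; accept={0}.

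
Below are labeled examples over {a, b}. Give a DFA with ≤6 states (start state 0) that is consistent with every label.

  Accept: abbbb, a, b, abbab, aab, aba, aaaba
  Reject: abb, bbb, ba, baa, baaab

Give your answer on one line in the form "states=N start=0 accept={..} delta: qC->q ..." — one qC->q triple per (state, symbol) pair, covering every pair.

states=5 start=0 accept={0,1} delta: 0a->1 0b->1 1a->2 1b->3 2a->3 2b->0 3a->1 3b->4 4a->0 4b->0

State merging on the prefix tree: take the shortest (then alphabetical) example prefix whose next move is undefined and point that move at state 0, else 1, else 2, ...; a target is out if some Accept/Reject pair would then sit in one state with the same input left (inseparable). If every existing state is out, open a new one.
a: 0a undefined. 0a->0: no, aba/ba meet in 0 with "ba" left. Open state 1: 0a->1.
b: 0b undefined. 0b->0: no, a/ba meet in 1. 0b->1: ok.
aa: 1a undefined. 1a->0: no, a/baa meet in 1. 1a->1: no, a/ba meet in 1. Open state 2: 1a->2.
ab: 1b undefined. 1b->0: no, abbbb/abb meet in 1. 1b->1: no, abbbb/abb meet in 1. 1b->2: no, aab/abb meet in 2 with "b" left. Open state 3: 1b->3.
aaa: 2a undefined. 2a->0: no, aaaba/ba meet in 2. 2a->1: no, a/baa meet in 1. 2a->2: no, aab/baaab meet in 2 with "b" left. 2a->3: ok.
aab: 2b undefined. 2b->0: ok.
aba: 3a undefined. 3a->0: no, a/baaab meet in 1. 3a->1: ok.
abb: 3b undefined. 3b->0: no, abbbb/baa meet in 3. 3b->1: no, abbbb/abb meet in 1. 3b->2: no, abbab/abb meet in 2. 3b->3: no, abbbb/abb meet in 3. Open state 4: 3b->4.
abba: 4a undefined. 4a->0: ok.
abbb: 4b undefined. 4b->0: ok.
All examples now run through 5 states with every (state, symbol) defined. Accept strings end in {0,1}, Reject strings end in {2,3,4}; accept={0,1}.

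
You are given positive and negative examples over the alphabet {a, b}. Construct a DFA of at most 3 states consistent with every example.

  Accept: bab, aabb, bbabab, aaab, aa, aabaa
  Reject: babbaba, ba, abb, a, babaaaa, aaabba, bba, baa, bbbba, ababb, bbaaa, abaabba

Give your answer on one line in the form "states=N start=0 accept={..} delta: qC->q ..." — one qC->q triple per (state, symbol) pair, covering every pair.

states=3 start=0 accept={2} delta: 0a->1 0b->2 1a->2 1b->2 2a->0 2b->0

State merging on the prefix tree: take the shortest (then alphabetical) example prefix whose next move is undefined and point that move at state 0, else 1, else 2, ...; a target is out if some Accept/Reject pair would then sit in one state with the same input left (inseparable). If every existing state is out, open a new one.
a: 0a undefined. 0a->0: no, aabb/abb meet in 0 with "bb" left. Open state 1: 0a->1.
b: 0b undefined. 0b->0: no, aa/baa meet in 1 with "a" left. 0b->1: no, aa/ba meet in 1 with "a" left. Open state 2: 0b->2.
aa: 1a undefined. 1a->0: no, aabaa/baa meet in 2 with "aa" left. 1a->1: no, aabb/abb meet in 1 with "bb" left. 1a->2: ok.
ab: 1b undefined. 1b->0: no, aa/abb meet in 2. 1b->1: no, aabb/ababb meet in 2 with "bb" left. 1b->2: ok.
ba: 2a undefined. 2a->0: ok.
bb: 2b undefined. 2b->0: ok.
All examples now run through 3 states with every (state, symbol) defined. Accept strings end in {2}, Reject strings end in {0,1}; accept={2}.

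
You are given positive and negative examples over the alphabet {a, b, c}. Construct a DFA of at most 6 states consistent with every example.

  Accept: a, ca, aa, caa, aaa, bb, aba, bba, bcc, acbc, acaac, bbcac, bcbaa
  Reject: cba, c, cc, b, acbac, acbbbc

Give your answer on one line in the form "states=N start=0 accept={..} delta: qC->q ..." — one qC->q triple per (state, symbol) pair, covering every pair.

State merging on the prefix tree: take the shortest (then alphabetical) example prefix whose next move is undefined and point that move at state 0, else 1, else 2, ...; a target is out if some Accept/Reject pair would then sit in one state with the same input left (inseparable). If every existing state is out, open a new one.
a: 0a undefined. 0a->0: ok.
b: 0b undefined. 0b->0: no, a/b meet in 0. Open state 1: 0b->1.
c: 0c undefined. 0c->0: no, a/c meet in 0. 0c->1: no, bba/cba meet in 1 with "ba" left. Open state 2: 0c->2.
bb: 1b undefined. 1b->0: ok.
bc: 1c undefined. 1c->0: no, bcc/c meet in 2. 1c->1: no, bcc/b meet in 1. 1c->2: no, bcc/cc meet in 2 with "c" left. Open state 3: 1c->3.
ca: 2a undefined. 2a->0: no, acaac/c meet in 2. 2a->1: no, ca/b meet in 1. 2a->2: no, ca/c meet in 2. 2a->3: ok.
cb: 2b undefined. 2b->0: no, a/cba meet in 0. 2b->1: no, ca/acbbbc meet in 3. 2b->2: no, ca/cba meet in 3. 2b->3: no, caa/cba meet in 3 with "a" left. Open state 4: 2b->4.
cc: 2c undefined. 2c->0: no, a/cc meet in 0. 2c->1: ok.
aba: 1a undefined. 1a->0: ok.
bcb: 3b undefined. 3b->0: ok.
bcc: 3c undefined. 3c->0: ok.
caa: 3a undefined. 3a->0: no, acaac/c meet in 2. 3a->1: no, caa/cc meet in 1. 3a->2: no, caa/c meet in 2. 3a->3: ok.
cba: 4a undefined. 4a->0: no, a/cba meet in 0. 4a->1: no, ca/acbac meet in 3. 4a->2: ok.
acbb: 4b undefined. 4b->0: no, ca/acbbbc meet in 3. 4b->1: ok.
acbc: 4c undefined. 4c->0: ok.
All examples now run through 5 states with every (state, symbol) defined. Accept strings end in {0,3}, Reject strings end in {1,2}; accept={0,3}.

states=5 start=0 accept={0,3} delta: 0a->0 0b->1 0c->2 1a->0 1b->0 1c->3 2a->3 2b->4 2c->1 3a->3 3b->0 3c->0 4a->2 4b->1 4c->0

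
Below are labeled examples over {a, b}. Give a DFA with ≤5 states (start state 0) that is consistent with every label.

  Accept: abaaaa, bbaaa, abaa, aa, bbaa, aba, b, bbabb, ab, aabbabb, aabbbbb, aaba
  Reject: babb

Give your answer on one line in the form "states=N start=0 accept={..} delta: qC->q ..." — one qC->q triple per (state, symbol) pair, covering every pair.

State merging on the prefix tree: take the shortest (then alphabetical) example prefix whose next move is undefined and point that move at state 0, else 1, else 2, ...; a target is out if some Accept/Reject pair would then sit in one state with the same input left (inseparable). If every existing state is out, open a new one.
a: 0a undefined. 0a->0: ok.
b: 0b undefined. 0b->0: no, abaaaa/babb meet in 0. Open state 1: 0b->1.
ba: 1a undefined. 1a->0: ok.
bb: 1b undefined. 1b->0: no, abaaaa/babb meet in 0. 1b->1: no, b/babb meet in 1. Open state 2: 1b->2.
bba: 2a undefined. 2a->0: no, bbabb/babb meet in 2. 2a->1: ok.
aabbb: 2b undefined. 2b->0: no, aabbbbb/babb meet in 2. 2b->1: ok.
All examples now run through 3 states with every (state, symbol) defined. Accept strings end in {0,1}, Reject strings end in {2}; accept={0,1}.

states=3 start=0 accept={0,1} delta: 0a->0 0b->1 1a->0 1b->2 2a->1 2b->1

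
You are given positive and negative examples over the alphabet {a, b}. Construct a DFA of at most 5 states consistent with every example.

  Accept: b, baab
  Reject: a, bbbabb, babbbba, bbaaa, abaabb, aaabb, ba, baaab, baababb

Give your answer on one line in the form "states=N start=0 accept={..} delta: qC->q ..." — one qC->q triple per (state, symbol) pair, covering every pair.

states=4 start=0 accept={1} delta: 0a->0 0b->1 1a->2 1b->0 2a->3 2b->1 3a->1 3b->1

State merging on the prefix tree: take the shortest (then alphabetical) example prefix whose next move is undefined and point that move at state 0, else 1, else 2, ...; a target is out if some Accept/Reject pair would then sit in one state with the same input left (inseparable). If every existing state is out, open a new one.
a: 0a undefined. 0a->0: ok.
b: 0b undefined. 0b->0: no, b/a meet in 0. Open state 1: 0b->1.
ba: 1a undefined. 1a->0: no, b/baaab meet in 1. 1a->1: no, b/ba meet in 1. Open state 2: 1a->2.
bb: 1b undefined. 1b->0: ok.
baa: 2a undefined. 2a->0: no, b/baaab meet in 1. 2a->1: no, b/abaabb meet in 1. 2a->2: no, baab/baaab meet in 2 with "b" left. Open state 3: 2a->3.
bab: 2b undefined. 2b->0: no, b/bbbabb meet in 1. 2b->1: ok.
baaa: 3a undefined. 3a->0: no, b/baaab meet in 1. 3a->1: ok.
baab: 3b undefined. 3b->0: no, b/abaabb meet in 1. 3b->1: ok.
All examples now run through 4 states with every (state, symbol) defined. Accept strings end in {1}, Reject strings end in {0,2}; accept={1}.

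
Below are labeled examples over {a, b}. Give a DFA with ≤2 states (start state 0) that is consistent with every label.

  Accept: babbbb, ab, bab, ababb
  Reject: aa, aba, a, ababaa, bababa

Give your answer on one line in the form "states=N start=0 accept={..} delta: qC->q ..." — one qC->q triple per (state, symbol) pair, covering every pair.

State merging on the prefix tree: take the shortest (then alphabetical) example prefix whose next move is undefined and point that move at state 0, else 1, else 2, ...; a target is out if some Accept/Reject pair would then sit in one state with the same input left (inseparable). If every existing state is out, open a new one.
a: 0a undefined. 0a->0: ok.
b: 0b undefined. 0b->0: no, babbbb/aa meet in 0. Open state 1: 0b->1.
ba: 1a undefined. 1a->0: ok.
babb: 1b undefined. 1b->0: no, babbbb/aa meet in 0. 1b->1: ok.
All examples now run through 2 states with every (state, symbol) defined. Accept strings end in {1}, Reject strings end in {0}; accept={1}.

states=2 start=0 accept={1} delta: 0a->0 0b->1 1a->0 1b->1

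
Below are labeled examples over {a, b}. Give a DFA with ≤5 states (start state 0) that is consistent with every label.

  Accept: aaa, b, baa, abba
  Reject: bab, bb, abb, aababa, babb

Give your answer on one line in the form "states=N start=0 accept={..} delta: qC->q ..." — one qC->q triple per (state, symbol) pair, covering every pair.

Fold the examples into a partial DFA from state 0: repeatedly fix the first undefined (state, symbol) met by the shortest-then-alphabetical prefix, trying targets in increasing order and rejecting any under which an Accept and a Reject string meet in one state with the same remainder; add a state when all current targets are rejected. Accepting states are where Accept strings end.
a: 0a undefined. 0a->0: ok.
b: 0b undefined. 0b->0: no, aaa/bab meet in 0. Open state 1: 0b->1.
ba: 1a undefined. 1a->0: no, aaa/aababa meet in 0. 1a->1: no, abba/aababa meet in 1 with "ba" left. Open state 2: 1a->2.
bb: 1b undefined. 1b->0: no, aaa/bb meet in 0. 1b->1: no, b/bb meet in 1. 1b->2: ok.
baa: 2a undefined. 2a->0: ok.
bab: 2b undefined. 2b->0: no, aaa/bab meet in 0. 2b->1: no, b/bab meet in 1. 2b->2: no, aaa/aababa meet in 0. Open state 3: 2b->3.
babb: 3b undefined. 3b->0: no, aaa/babb meet in 0. 3b->1: no, b/babb meet in 1. 3b->2: ok.
aababa: 3a undefined. 3a->0: no, aaa/aababa meet in 0. 3a->1: no, b/aababa meet in 1. 3a->2: ok.
All examples now run through 4 states with every (state, symbol) defined. Accept strings end in {0,1}, Reject strings end in {2,3}; accept={0,1}.

states=4 start=0 accept={0,1} delta: 0a->0 0b->1 1a->2 1b->2 2a->0 2b->3 3a->2 3b->2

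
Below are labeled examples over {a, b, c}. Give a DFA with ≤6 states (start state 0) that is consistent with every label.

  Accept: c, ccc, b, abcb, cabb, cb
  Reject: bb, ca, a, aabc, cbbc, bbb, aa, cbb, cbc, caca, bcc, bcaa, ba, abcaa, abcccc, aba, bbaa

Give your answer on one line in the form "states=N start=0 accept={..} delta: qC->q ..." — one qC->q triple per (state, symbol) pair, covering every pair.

states=5 start=0 accept={1,2} delta: 0a->0 0b->1 0c->2 1a->0 1b->3 1c->4 2a->3 2b->1 2c->0 3a->0 3b->0 3c->0 4a->0 4b->1 4c->0

Grow the machine one transition at a time. Run the examples from 0; the earliest place one falls off (shortest prefix, ties alphabetical) gets sent to the lowest-numbered state that keeps every Accept/Reject pair distinguishable — a pair clashes when both reach the same state with identical unread suffix — and to a fresh state only if none does.
a: 0a undefined. 0a->0: ok.
b: 0b undefined. 0b->0: no, c/aabc meet in 0 with "c" left. Open state 1: 0b->1.
c: 0c undefined. 0c->0: no, c/ca meet in 0. 0c->1: no, ccc/bcc meet in 1 with "cc" left. Open state 2: 0c->2.
ba: 1a undefined. 1a->0: ok.
bb: 1b undefined. 1b->0: no, b/bbb meet in 1. 1b->1: no, b/bb meet in 1. 1b->2: no, c/bb meet in 2. Open state 3: 1b->3.
bc: 1c undefined. 1c->0: no, c/bcc meet in 2. 1c->1: no, b/aabc meet in 1. 1c->2: no, c/aabc meet in 2. 1c->3: no, abcb/bbb meet in 3 with "b" left. Open state 4: 1c->4.
ca: 2a undefined. 2a->0: no, cabb/bb meet in 3. 2a->1: no, b/ca meet in 1. 2a->2: no, c/ca meet in 2. 2a->3: ok.
cb: 2b undefined. 2b->0: no, c/cbc meet in 2. 2b->1: ok.
cc: 2c undefined. 2c->0: ok.
bba: 3a undefined. 3a->0: ok.
bbb: 3b undefined. 3b->0: ok.
bca: 4a undefined. 4a->0: ok.
bcc: 4c undefined. 4c->0: ok.
cac: 3c undefined. 3c->0: ok.
abcb: 4b undefined. 4b->0: no, abcb/a meet in 0. 4b->1: ok.
All examples now run through 5 states with every (state, symbol) defined. Accept strings end in {1,2}, Reject strings end in {0,3,4}; accept={1,2}.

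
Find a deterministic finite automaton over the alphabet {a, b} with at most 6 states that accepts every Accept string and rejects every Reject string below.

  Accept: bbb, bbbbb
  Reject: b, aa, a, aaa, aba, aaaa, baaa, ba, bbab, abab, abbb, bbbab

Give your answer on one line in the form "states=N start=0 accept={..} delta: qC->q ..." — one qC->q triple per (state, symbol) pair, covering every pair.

Fold the examples into a partial DFA from state 0: repeatedly fix the first undefined (state, symbol) met by the shortest-then-alphabetical prefix, trying targets in increasing order and rejecting any under which an Accept and a Reject string meet in one state with the same remainder; add a state when all current targets are rejected. Accepting states are where Accept strings end.
a: 0a undefined. 0a->0: no, bbb/abbb meet in 0 with "bbb" left. Open state 1: 0a->1.
b: 0b undefined. 0b->0: no, bbb/b meet in 0. 0b->1: ok.
aa: 1a undefined. 1a->0: ok.
ab: 1b undefined. 1b->0: no, bbb/b meet in 1. 1b->1: no, bbb/b meet in 1. Open state 2: 1b->2.
aba: 2a undefined. 2a->0: ok.
abb: 2b undefined. 2b->0: no, bbb/aa meet in 0. 2b->1: no, bbb/b meet in 1. 2b->2: no, bbb/abbb meet in 2. Open state 3: 2b->3.
abbb: 3b undefined. 3b->0: no, bbbbb/b meet in 1. 3b->1: ok.
bbba: 3a undefined. 3a->0: ok.
All examples now run through 4 states with every (state, symbol) defined. Accept strings end in {2,3}, Reject strings end in {0,1}; accept={2,3}.

states=4 start=0 accept={2,3} delta: 0a->1 0b->1 1a->0 1b->2 2a->0 2b->3 3a->0 3b->1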